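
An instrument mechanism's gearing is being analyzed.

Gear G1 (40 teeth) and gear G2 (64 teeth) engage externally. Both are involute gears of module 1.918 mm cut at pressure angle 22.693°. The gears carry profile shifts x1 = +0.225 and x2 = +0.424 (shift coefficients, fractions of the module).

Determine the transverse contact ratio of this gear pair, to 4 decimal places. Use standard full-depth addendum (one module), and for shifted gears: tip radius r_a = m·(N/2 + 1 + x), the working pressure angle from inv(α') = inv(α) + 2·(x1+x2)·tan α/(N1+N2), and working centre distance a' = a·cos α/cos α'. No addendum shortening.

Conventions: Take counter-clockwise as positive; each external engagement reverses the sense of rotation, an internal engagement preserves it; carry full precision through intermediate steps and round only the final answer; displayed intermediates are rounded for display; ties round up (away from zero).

topology: single-mesh involute geometry — m = 1.918, 40T/64T pair
base radii: r_b1 = 35.390369, r_b2 = 56.624591
tip radii: r_a1 = 40.709550, r_a2 = 64.107232
inv(α') = inv(22.693°) + 2·(+0.225+0.424)·tan α/(40+64) = 0.02731698  ⇒  α' = 24.27599°
a' = a·cos α / cos α' = 99.7360·cos 22.693°/cos 24.27599° = 100.940567
action lengths: √(r_a1²−r_b1²) = 20.119374, √(r_a2²−r_b2²) = 30.056495
base pitch p_b = π·m·cos α = 5.559106
CR = (20.119374 + 30.056495 − 100.940567·sin 24.27599°)/5.559106 = 1.560670
contact ratio ≈ 1.5607

1.5607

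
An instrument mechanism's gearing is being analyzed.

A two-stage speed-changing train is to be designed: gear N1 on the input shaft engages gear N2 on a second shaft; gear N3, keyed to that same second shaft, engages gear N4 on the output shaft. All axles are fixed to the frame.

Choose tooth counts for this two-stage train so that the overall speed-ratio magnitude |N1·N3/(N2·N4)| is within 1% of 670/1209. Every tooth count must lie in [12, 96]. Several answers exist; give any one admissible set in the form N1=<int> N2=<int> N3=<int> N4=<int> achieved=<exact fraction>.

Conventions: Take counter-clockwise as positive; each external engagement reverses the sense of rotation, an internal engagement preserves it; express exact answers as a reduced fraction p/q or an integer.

N1=20 N2=26 N3=67 N4=93 achieved=670/1209

topology: fixed-axis compound train — 2 stages, target 670/1209
target = 670/1209 in lowest terms: an exact hit needs N1·N3 = k·670 and N2·N4 = k·1209 for one integer k, every count in [12, 96]; additionally prefer no 1:1 stage (N1 ≠ N2, N3 ≠ N4)
k = 1: no 1:1-free in-range split of k·670 and k·1209 into factor pairs; take k = 2
k = 2: N1·N3 = 1340 = 20·67, N2·N4 = 2418 = 26·93
achieved = 20·67/(26·93) = 670/1209; |achieved − target| = 0 ≤ 67/12090 ✓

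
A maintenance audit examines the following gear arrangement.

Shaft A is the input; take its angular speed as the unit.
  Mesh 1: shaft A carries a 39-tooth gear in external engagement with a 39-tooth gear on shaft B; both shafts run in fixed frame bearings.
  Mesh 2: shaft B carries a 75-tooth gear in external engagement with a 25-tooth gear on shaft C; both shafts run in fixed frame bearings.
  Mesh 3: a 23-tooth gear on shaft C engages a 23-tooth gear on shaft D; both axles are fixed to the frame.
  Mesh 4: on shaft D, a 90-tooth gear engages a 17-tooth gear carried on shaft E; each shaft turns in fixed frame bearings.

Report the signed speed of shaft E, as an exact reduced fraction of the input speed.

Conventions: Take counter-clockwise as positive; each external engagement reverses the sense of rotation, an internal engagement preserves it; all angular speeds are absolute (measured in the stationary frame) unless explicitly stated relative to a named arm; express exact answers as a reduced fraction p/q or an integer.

4-mesh fixed-axis compound train (all bearings frame-fixed)
mesh 1 [39T→39T]: |ω|/ω_in = 1×39/39 = 1, sense flips to −
mesh 2 [75T→25T]: |ω|/ω_in = 1×75/25 = 3, sense flips to +
mesh 3 [23T→23T]: |ω|/ω_in = 3×23/23 = 3, sense flips to −
mesh 4 [90T→17T]: |ω|/ω_in = 3×90/17 = 270/17, sense flips to +
signed output speed (× input speed) = 270/17

270/17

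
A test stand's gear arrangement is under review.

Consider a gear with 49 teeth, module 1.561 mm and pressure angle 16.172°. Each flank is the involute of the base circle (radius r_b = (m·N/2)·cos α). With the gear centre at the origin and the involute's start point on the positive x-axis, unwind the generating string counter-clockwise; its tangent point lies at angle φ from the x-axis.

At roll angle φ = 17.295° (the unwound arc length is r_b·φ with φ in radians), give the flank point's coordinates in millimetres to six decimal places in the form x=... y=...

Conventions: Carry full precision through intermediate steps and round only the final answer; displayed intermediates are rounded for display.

recognized (one wheel, involute flank): single-mesh tooth geometry, m = 1.561, N = 49
pitch radius r_p = m·N/2 = 1.561·49/2 = 38.244500
base radius r_b = r_p·cos α = 38.244500·cos 16.172° = 36.731162
roll angle φ = 17.295° = 0.30185469 rad
x = r_b·(cos φ + φ·sin φ) = 38.366639
y = r_b·(sin φ − φ·cos φ) = 0.333691

x=38.366639 y=0.333691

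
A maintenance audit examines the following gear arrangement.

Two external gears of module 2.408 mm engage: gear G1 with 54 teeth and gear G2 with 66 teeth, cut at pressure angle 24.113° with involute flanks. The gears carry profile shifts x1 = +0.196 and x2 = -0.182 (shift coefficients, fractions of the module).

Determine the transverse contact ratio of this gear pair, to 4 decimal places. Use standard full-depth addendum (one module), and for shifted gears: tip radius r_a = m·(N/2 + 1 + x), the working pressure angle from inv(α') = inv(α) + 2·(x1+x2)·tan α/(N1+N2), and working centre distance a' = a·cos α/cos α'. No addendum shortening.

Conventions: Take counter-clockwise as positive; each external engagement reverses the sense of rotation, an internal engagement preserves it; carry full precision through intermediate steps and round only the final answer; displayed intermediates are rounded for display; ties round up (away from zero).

single-mesh involute tooth geometry (54T engaging 66T at module 2.408)
base radii: r_b1 = 59.342802, r_b2 = 72.530091
tip radii: r_a1 = 67.895968, r_a2 = 81.433744
inv(α') = inv(24.113°) + 2·(+0.196-0.182)·tan α/(54+66) = 0.02684713  ⇒  α' = 24.14283°
a' = a·cos α / cos α' = 144.4800·cos 24.113°/cos 24.14283° = 144.513692
action lengths: √(r_a1²−r_b1²) = 32.989307, √(r_a2²−r_b2²) = 37.024864
base pitch p_b = π·m·cos α = 6.904849
CR = (32.989307 + 37.024864 − 144.513692·sin 24.14283°)/6.904849 = 1.579505
contact ratio ≈ 1.5795

1.5795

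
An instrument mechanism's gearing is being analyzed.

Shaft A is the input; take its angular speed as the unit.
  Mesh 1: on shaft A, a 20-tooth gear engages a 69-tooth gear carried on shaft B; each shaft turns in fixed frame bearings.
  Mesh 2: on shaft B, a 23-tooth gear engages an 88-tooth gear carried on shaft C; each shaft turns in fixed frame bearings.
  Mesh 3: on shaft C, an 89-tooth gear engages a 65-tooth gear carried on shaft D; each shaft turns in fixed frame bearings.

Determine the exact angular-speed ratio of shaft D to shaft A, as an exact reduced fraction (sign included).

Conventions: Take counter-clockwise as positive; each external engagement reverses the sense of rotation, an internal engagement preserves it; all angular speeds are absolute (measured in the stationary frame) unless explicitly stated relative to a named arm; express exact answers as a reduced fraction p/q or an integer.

class = fixed-axis compound train [3 meshes; 3 ratios multiply, 3 sense flips]
mesh 1 [20T→69T]: running ratio 20/69, sense −
mesh 2 [23T→88T]: running ratio 5/66, sense +
mesh 3 [89T→65T]: running ratio 89/858, sense −
ω_out/ω_in = -89/858

-89/858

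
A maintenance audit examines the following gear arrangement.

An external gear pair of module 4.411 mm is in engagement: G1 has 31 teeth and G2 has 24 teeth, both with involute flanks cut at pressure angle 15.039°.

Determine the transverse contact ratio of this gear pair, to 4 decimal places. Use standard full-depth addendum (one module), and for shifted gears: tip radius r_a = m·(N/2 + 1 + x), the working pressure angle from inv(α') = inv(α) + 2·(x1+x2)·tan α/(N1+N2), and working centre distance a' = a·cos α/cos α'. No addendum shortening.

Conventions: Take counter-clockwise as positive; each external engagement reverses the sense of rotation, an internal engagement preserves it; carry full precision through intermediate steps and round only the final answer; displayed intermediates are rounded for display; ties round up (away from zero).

topology: single-mesh involute geometry — m = 4.411, 31T/24T pair
base radii: r_b1 = 66.028771, r_b2 = 51.119049
tip radii: r_a1 = 72.781500, r_a2 = 57.343000
no profile shift: α' = α, a' = a
action lengths: √(r_a1²−r_b1²) = 30.616141, √(r_a2²−r_b2²) = 25.981965
base pitch p_b = π·m·cos α = 13.382936
CR = (30.616141 + 25.981965 − 121.302500·sin 15.03900°)/13.382936 = 1.877238
contact ratio ≈ 1.8772

1.8772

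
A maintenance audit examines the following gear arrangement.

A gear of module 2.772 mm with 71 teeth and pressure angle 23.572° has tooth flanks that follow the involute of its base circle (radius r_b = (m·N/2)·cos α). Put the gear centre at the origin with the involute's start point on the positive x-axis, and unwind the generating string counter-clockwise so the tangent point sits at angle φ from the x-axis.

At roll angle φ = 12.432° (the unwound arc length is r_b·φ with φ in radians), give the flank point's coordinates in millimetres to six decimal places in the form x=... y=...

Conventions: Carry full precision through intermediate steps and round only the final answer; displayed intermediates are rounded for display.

single-mesh involute tooth geometry (71T wheel at module 2.772)
pitch radius r_p = m·N/2 = 2.772·71/2 = 98.406000
base radius r_b = r_p·cos α = 98.406000·cos 23.572° = 90.194833
roll angle φ = 12.432° = 0.21697933 rad
x = r_b·(cos φ + φ·sin φ) = 92.293096
y = r_b·(sin φ − φ·cos φ) = 0.305682

x=92.293096 y=0.305682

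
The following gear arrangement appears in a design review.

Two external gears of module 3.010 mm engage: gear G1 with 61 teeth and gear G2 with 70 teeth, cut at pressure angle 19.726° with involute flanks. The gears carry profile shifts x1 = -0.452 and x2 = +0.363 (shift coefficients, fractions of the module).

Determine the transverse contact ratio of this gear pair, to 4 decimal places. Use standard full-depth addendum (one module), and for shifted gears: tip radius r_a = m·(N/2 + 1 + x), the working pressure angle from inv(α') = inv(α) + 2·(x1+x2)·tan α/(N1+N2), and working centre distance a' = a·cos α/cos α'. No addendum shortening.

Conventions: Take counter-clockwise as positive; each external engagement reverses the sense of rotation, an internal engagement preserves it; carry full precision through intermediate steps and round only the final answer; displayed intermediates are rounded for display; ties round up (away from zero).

1.8150

class = single-mesh tooth geometry [involute pair 61T × 70T, m = 3.010]
base radii: r_b1 = 86.417651, r_b2 = 99.167796
tip radii: r_a1 = 93.454480, r_a2 = 109.452630
inv(α') = inv(19.726°) + 2·(-0.452+0.363)·tan α/(61+70) = 0.01379302  ⇒  α' = 19.50624°
a' = a·cos α / cos α' = 197.1550·cos 19.726°/cos 19.50624° = 196.885672
action lengths: √(r_a1²−r_b1²) = 35.577091, √(r_a2²−r_b2²) = 46.320906
base pitch p_b = π·m·cos α = 8.901281
CR = (35.577091 + 46.320906 − 196.885672·sin 19.50624°)/8.901281 = 1.815020
contact ratio ≈ 1.8150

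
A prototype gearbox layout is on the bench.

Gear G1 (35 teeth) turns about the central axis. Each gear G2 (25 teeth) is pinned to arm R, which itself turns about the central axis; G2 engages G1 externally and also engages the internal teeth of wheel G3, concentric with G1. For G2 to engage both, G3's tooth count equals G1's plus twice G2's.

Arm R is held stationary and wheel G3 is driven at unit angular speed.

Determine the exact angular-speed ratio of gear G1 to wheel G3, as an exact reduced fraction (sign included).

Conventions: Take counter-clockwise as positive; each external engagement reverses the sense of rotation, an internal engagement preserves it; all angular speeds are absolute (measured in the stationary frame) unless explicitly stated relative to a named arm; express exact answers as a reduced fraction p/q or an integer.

-17/7

recognized (axles ride arm R): planetary set, 35/25/85 teeth
ring teeth: 35 + 2·25 = 85
35(ω_sun−ω_arm) = −85(ω_ring−ω_arm),  ω_arm = 0, ω_ring = 1
ω_sun = 0 − (85/35)(1−0) = -17/7
ω_out/ω_in = -17/7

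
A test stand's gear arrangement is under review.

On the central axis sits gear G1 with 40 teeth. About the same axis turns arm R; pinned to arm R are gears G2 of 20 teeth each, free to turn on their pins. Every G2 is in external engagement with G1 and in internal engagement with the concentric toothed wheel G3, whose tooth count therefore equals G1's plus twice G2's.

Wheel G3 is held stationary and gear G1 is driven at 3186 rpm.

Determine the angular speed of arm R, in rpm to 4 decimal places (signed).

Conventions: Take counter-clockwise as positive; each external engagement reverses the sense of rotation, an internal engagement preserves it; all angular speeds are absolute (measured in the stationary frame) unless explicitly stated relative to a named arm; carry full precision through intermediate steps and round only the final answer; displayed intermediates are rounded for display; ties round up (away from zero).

+1062.0000 rpm

topology: planetary set — G1 40T / G2 20T / G3 80T, arm = carrier (Willis)
normalise by the input: solve with ω_sun = 1, then scale by 3186 rpm
ring teeth: 40 + 2·20 = 80
40(ω_sun−ω_arm) = −80(ω_ring−ω_arm),  ω_ring = 0, ω_sun = 1
40(1−ω_arm) = −80(0−ω_arm)  ⇒  120·ω_arm = 40  ⇒  ω_arm = 1/3
scale: ω_arm = 1/3 × 3186 rpm = +1062.0000 rpm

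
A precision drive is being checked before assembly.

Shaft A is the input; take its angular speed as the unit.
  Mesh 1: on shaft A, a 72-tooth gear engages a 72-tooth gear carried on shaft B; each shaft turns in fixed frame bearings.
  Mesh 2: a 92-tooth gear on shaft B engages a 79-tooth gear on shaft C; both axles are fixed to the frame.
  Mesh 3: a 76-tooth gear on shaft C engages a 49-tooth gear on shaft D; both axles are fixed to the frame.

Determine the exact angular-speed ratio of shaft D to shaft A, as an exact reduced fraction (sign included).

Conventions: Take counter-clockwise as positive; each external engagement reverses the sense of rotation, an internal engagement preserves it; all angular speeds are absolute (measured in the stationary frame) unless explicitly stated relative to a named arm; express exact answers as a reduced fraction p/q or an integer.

-6992/3871

class = fixed-axis compound train [3 meshes; 3 ratios multiply, 3 sense flips]
mesh 1 [72T→72T]: running ratio 1, sense −
mesh 2 [92T→79T]: running ratio 92/79, sense +
mesh 3 [76T→49T]: running ratio 6992/3871, sense −
ω_out/ω_in = -6992/3871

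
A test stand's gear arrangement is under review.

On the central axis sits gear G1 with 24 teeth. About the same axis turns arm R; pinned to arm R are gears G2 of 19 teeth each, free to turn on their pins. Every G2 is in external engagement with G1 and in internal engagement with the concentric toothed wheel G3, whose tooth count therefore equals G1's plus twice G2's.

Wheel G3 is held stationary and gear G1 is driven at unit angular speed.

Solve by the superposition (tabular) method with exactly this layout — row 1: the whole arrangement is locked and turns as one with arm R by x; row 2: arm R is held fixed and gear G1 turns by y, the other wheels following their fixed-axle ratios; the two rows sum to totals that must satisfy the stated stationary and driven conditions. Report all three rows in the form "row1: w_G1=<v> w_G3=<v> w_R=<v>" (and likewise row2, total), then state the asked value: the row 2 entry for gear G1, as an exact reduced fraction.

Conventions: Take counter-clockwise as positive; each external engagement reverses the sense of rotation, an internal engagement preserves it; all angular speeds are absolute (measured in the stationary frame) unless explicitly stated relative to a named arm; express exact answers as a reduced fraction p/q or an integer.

row1: w_G1=12/43 w_G3=12/43 w_R=12/43
row2: w_G1=31/43 w_G3=-12/43 w_R=0
total: w_G1=1 w_G3=0 w_R=12/43
asked value: 31/43

recognized (axles ride arm R): planetary set, 24/19/62 teeth
superposition row 1 [locked train]: every member turns x
superposition row 2 [arm held]: sun y, ring −(24/62)·y, arm 0
boundary: total ω_ring = x − (24/62)·y = 0 and total ω_sun = x + y = 1  ⇒  y = 31/43, x = 12/43
row 2 ring = −(24/62)·31/43 = -12/43
totals (row 1 + row 2): sun 12/43 + 31/43 = 1, ring 12/43 + (-12/43) = 0, arm 12/43 + 0 = 12/43
asked cell (row2, sun) = 31/43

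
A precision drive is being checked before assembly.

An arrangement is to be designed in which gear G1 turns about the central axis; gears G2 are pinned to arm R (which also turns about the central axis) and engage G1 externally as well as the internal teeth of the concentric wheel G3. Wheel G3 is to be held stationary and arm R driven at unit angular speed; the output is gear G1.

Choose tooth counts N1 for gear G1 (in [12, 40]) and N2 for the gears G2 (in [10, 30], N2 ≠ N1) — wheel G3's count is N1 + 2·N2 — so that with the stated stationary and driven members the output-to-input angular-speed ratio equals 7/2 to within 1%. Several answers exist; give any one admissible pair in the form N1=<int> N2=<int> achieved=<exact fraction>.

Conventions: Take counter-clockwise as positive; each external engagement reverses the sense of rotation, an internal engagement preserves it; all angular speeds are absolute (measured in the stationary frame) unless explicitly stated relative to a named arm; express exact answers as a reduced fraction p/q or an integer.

planetary set to be sized for 7/2 (Willis relation)
Willis with ω_ring = 0: ω_sun/ω_arm = (N1+N3)/N1; set equal to 7/2  ⇒  N3/N1 = 7/2 − 1 = 5/2
N3 = N1 + 2·N2  ⇒  N2/N1 = (N3/N1 − 1)/2 = (5/2 − 1)/2 = 3/4
smallest multiple with N1 ≥ 12 and N2 ≥ 10: k = 4  ⇒  N1 = 4·4 = 16, N2 = 4·3 = 12 (N1 ≤ 40, N2 ≤ 30, N2 ≠ N1 ✓), N3 = 16 + 2·12 = 40
check: (N1+N3)/N1 with N1 = 16, N3 = 40 gives 7/2; |achieved − target| = 0 ≤ 7/200 ✓

N1=16 N2=12 achieved=7/2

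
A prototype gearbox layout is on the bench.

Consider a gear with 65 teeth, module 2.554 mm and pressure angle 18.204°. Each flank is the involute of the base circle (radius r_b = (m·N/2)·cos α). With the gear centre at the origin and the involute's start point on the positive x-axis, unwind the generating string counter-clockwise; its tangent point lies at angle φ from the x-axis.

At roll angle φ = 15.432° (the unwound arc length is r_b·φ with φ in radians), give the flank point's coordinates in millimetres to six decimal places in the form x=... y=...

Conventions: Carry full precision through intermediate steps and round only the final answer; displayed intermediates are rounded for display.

x=81.659013 y=0.509834

topology: single-mesh involute geometry — m = 2.554, N = 65
pitch radius r_p = m·N/2 = 2.554·65/2 = 83.005000
base radius r_b = r_p·cos α = 83.005000·cos 18.204° = 78.850620
roll angle φ = 15.432° = 0.26933921 rad
x = r_b·(cos φ + φ·sin φ) = 81.659013
y = r_b·(sin φ − φ·cos φ) = 0.509834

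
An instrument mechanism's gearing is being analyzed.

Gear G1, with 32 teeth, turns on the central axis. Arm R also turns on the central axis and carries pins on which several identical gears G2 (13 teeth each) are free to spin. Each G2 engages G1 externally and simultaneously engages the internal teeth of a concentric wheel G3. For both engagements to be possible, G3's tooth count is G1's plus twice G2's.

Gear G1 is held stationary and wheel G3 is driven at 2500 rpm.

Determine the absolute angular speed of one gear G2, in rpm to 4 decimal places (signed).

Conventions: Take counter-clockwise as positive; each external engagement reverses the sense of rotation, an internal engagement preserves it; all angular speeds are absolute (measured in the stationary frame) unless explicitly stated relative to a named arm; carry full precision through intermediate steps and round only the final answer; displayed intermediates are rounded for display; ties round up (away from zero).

+5576.9231 rpm

class = planetary set [G3 = 32+2·13 = 58; Willis about the carrier]
normalise by the input: solve with ω_ring = 1, then scale by 2500 rpm
ring teeth: 32 + 2·13 = 58
32(ω_sun−ω_arm) = −58(ω_ring−ω_arm),  ω_sun = 0, ω_ring = 1
32(0−ω_arm) = −58(1−ω_arm)  ⇒  90·ω_arm = 58  ⇒  ω_arm = 29/45
sun–planet mesh: 32·(0−29/45) = −13·(ω_p−ω_arm)  ⇒  ω_p−ω_arm = 928/585
ω_p = 29/45 + 928/585 = 29/13
scale: ω_p = 29/13 × 2500 rpm = +5576.9231 rpm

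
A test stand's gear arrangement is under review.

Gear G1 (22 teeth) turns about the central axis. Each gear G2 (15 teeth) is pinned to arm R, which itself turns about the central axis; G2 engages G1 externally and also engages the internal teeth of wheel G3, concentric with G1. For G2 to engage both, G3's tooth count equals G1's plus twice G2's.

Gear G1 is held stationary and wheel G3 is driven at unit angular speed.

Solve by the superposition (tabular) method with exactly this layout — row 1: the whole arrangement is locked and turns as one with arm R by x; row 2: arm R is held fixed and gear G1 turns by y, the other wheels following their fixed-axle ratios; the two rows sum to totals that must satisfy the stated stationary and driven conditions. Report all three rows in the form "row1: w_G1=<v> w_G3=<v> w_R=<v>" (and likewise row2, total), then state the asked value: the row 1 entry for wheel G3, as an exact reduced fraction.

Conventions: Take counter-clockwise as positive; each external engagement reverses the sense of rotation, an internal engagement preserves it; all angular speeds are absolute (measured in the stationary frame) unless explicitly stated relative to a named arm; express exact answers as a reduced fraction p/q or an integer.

row1: w_G1=26/37 w_G3=26/37 w_R=26/37
row2: w_G1=-26/37 w_G3=11/37 w_R=0
total: w_G1=0 w_G3=1 w_R=26/37
asked value: 26/37

topology: planetary set — G1 22T / G2 15T / G3 52T, arm = carrier (Willis)
row 1: whole set turns with the arm by x
row 2 — arm fixed, fixed-axis ratios: sun y, ring −(22/52)·y, arm 0
boundary: total ω_sun = x + y = 0 and total ω_ring = x − (22/52)·y = 1  ⇒  y = -26/37, x = 26/37
row 2 ring = −(22/52)·(-26/37) = 11/37
totals (row 1 + row 2): sun 26/37 + (-26/37) = 0, ring 26/37 + 11/37 = 1, arm 26/37 + 0 = 26/37
asked cell (row1, ring) = 26/37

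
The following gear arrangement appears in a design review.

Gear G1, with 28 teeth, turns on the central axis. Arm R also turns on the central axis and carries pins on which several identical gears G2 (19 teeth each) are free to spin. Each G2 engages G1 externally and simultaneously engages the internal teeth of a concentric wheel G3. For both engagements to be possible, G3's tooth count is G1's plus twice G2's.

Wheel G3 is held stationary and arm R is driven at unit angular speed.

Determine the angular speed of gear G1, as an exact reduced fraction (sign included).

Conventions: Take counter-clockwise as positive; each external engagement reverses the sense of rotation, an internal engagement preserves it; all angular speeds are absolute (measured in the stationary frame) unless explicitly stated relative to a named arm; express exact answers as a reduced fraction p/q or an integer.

planetary set (28T centre, 19T on arm, 66T internal) — Willis relation
ring teeth: 28 + 2·19 = 66
28(ω_sun−ω_arm) = −66(ω_ring−ω_arm),  ω_ring = 0, ω_arm = 1
ω_sun = 1 − (66/28)(0−1) = 47/14
exact speed ratio = 47/14

47/14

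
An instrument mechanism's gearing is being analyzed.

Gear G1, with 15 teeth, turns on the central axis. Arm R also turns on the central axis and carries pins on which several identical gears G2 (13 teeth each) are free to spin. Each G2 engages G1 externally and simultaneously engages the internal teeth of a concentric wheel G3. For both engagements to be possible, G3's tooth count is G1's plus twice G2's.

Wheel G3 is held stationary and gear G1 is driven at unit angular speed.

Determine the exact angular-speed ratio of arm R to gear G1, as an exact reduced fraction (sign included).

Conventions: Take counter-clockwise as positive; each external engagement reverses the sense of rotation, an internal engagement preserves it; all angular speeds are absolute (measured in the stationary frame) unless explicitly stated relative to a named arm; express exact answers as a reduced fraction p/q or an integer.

15/56

topology: planetary set — G1 15T / G2 13T / G3 41T, arm = carrier (Willis)
ring teeth: 15 + 2·13 = 41
15(ω_sun−ω_arm) = −41(ω_ring−ω_arm),  ω_ring = 0, ω_sun = 1
15(1−ω_arm) = −41(0−ω_arm)  ⇒  56·ω_arm = 15  ⇒  ω_arm = 15/56
ω_out/ω_in = 15/56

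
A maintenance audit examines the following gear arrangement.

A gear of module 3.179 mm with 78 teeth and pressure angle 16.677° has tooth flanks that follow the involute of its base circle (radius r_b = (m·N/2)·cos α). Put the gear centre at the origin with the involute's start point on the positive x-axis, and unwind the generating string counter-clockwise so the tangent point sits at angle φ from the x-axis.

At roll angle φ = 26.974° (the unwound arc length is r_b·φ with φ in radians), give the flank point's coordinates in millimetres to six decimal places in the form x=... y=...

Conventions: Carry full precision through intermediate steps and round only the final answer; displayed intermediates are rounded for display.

x=131.207310 y=4.040015

recognized (one wheel, involute flank): single-mesh tooth geometry, m = 3.179, N = 78
pitch radius r_p = m·N/2 = 3.179·78/2 = 123.981000
base radius r_b = r_p·cos α = 123.981000·cos 16.677° = 118.766083
roll angle φ = 26.974° = 0.47078511 rad
x = r_b·(cos φ + φ·sin φ) = 131.207310
y = r_b·(sin φ − φ·cos φ) = 4.040015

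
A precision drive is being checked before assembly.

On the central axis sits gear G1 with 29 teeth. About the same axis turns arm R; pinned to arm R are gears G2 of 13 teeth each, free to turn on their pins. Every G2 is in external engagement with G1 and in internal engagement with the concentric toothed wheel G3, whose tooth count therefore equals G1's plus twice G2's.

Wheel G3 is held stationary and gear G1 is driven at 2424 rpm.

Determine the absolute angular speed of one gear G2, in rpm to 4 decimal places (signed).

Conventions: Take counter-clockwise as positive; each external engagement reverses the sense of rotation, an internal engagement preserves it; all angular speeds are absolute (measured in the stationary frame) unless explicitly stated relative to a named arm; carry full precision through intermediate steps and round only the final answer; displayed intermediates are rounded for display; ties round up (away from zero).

-2703.6923 rpm

class = planetary set [G3 = 29+2·13 = 55; Willis about the carrier]
normalise by the input: solve with ω_sun = 1, then scale by 2424 rpm
ring teeth: 29 + 2·13 = 55
29(ω_sun−ω_arm) = −55(ω_ring−ω_arm),  ω_ring = 0, ω_sun = 1
29(1−ω_arm) = −55(0−ω_arm)  ⇒  84·ω_arm = 29  ⇒  ω_arm = 29/84
sun–planet mesh: 29·(1−29/84) = −13·(ω_p−ω_arm)  ⇒  ω_p−ω_arm = -1595/1092
ω_p = 29/84 − 1595/1092 = -29/26
scale: ω_p = -29/26 × 2424 rpm = -2703.6923 rpm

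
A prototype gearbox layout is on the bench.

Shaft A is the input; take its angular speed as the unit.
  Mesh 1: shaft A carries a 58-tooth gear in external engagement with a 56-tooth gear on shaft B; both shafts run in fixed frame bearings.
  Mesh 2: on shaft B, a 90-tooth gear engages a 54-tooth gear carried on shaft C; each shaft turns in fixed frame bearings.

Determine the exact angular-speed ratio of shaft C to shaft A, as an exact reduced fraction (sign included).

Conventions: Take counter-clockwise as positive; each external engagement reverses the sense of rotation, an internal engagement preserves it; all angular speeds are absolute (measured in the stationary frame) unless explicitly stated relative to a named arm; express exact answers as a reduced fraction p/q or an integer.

class = fixed-axis compound train [2 meshes; 2 ratios multiply, 2 sense flips]
mesh 1 [58T→56T]: running ratio 29/28, sense −
mesh 2 [90T→54T]: running ratio 145/84, sense +
ω_out/ω_in = 145/84

145/84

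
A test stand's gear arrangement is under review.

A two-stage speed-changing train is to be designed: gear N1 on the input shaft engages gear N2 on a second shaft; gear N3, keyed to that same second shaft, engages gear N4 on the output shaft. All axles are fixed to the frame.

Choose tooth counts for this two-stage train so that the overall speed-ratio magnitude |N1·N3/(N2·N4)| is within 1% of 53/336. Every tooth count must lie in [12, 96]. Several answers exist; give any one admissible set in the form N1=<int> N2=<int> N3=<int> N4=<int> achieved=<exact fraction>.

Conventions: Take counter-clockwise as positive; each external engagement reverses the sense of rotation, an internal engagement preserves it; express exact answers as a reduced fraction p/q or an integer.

2-stage fixed-axis compound train for ratio 53/336
target = 53/336 in lowest terms: an exact hit needs N1·N3 = k·53 and N2·N4 = k·336 for one integer k, every count in [12, 96]; additionally prefer no 1:1 stage (N1 ≠ N2, N3 ≠ N4)
k = 1…11: no 1:1-free in-range split of k·53 and k·336 into factor pairs; take k = 12
k = 12: N1·N3 = 636 = 12·53, N2·N4 = 4032 = 42·96
achieved = 12·53/(42·96) = 53/336; |achieved − target| = 0 ≤ 53/33600 ✓

N1=12 N2=42 N3=53 N4=96 achieved=53/336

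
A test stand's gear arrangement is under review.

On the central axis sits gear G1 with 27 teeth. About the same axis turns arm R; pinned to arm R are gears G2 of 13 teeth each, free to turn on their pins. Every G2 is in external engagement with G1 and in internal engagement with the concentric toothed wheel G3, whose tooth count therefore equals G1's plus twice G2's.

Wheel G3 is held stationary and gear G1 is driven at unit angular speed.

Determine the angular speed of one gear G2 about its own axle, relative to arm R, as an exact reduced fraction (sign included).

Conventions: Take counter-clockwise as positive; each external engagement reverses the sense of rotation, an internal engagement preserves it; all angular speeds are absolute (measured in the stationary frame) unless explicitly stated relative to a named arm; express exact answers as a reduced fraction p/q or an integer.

-1431/1040

planetary set (27T centre, 13T on arm, 53T internal) — Willis relation
ring teeth: 27 + 2·13 = 53
27(ω_sun−ω_arm) = −53(ω_ring−ω_arm),  ω_ring = 0, ω_sun = 1
27(1−ω_arm) = −53(0−ω_arm)  ⇒  80·ω_arm = 27  ⇒  ω_arm = 27/80
sun–planet mesh: 27·(1−27/80) = −13·(ω_p−ω_arm)  ⇒  ω_p−ω_arm = -1431/1040
exact speed ratio = -1431/1040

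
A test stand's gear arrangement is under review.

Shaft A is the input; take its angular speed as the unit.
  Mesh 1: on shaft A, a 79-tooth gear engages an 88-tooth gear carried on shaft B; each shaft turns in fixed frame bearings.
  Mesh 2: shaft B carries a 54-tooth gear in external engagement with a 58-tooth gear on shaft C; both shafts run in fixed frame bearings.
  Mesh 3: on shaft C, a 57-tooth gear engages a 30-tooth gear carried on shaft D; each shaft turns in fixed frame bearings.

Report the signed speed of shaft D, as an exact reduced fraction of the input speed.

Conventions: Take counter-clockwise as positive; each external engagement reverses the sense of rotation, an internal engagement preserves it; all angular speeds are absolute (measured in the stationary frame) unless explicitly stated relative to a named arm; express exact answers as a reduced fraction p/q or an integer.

3-mesh fixed-axis compound train (all bearings frame-fixed)
mesh 1 [79T→88T]: |ω|/ω_in = 1×79/88 = 79/88, sense flips to −
mesh 2 [54T→58T]: |ω|/ω_in = (79/88)×54/58 = 2133/2552, sense flips to +
mesh 3 [57T→30T]: |ω|/ω_in = (2133/2552)×57/30 = 40527/25520, sense flips to −
signed output speed (× input speed) = -40527/25520

-40527/25520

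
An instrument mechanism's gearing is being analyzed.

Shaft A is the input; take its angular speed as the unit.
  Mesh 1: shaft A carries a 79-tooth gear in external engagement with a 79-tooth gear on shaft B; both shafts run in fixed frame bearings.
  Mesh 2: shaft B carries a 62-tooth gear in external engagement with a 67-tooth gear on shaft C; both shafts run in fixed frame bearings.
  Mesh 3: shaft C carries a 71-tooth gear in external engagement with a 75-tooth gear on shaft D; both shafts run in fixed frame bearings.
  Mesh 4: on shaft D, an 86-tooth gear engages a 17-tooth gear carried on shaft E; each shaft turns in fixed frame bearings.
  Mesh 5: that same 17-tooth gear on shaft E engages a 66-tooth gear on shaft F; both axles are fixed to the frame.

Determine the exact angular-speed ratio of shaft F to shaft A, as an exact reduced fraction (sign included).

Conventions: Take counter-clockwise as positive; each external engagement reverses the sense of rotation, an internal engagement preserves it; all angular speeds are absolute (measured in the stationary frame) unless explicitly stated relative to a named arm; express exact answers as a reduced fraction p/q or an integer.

class = fixed-axis compound train [5 meshes; 5 ratios multiply, 5 sense flips]
mesh 1 [79T→79T]: running ratio 1, sense −
mesh 2 [62T→67T]: running ratio 62/67, sense +
mesh 3 [71T→75T]: running ratio 4402/5025, sense −
mesh 4 [86T→17T]: running ratio 378572/85425, sense +
mesh 5 [17T→66T]: running ratio 189286/165825, sense −
ω_out/ω_in = -189286/165825

-189286/165825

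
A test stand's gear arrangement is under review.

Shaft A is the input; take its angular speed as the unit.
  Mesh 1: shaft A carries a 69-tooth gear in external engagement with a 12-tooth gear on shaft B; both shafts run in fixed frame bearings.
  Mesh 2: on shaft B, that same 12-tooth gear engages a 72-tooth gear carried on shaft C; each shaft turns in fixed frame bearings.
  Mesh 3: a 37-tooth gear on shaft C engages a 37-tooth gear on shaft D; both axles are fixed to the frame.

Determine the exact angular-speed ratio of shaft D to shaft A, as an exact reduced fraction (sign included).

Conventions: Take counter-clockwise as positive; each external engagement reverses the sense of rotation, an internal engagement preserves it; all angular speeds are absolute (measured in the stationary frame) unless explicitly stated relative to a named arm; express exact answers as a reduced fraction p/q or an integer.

-23/24

class = fixed-axis compound train [3 meshes; 3 ratios multiply, 3 sense flips]
mesh 1 [69T→12T]: running ratio 23/4, sense −
mesh 2 [12T→72T]: running ratio 23/24, sense +
mesh 3 [37T→37T]: running ratio 23/24, sense −
ω_out/ω_in = -23/24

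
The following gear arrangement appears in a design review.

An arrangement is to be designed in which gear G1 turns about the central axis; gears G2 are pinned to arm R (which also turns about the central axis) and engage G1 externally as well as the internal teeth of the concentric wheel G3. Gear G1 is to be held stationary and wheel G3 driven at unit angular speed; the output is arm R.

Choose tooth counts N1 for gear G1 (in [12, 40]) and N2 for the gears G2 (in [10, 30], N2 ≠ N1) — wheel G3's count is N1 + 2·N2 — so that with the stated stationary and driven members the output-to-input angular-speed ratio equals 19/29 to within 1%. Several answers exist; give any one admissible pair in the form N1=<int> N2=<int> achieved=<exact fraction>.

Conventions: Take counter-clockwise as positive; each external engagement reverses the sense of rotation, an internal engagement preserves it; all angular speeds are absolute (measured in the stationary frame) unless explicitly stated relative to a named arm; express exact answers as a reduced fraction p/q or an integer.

planetary set to be sized for 19/29 (Willis relation)
Willis with ω_sun = 0: ω_arm/ω_ring = N3/(N1+N3); set equal to 19/29  ⇒  N3/N1 = (19/29)/(1 − 19/29) = 19/10
N3 = N1 + 2·N2  ⇒  N2/N1 = (N3/N1 − 1)/2 = (19/10 − 1)/2 = 9/20
smallest multiple with N1 ≥ 12 and N2 ≥ 10: k = 2  ⇒  N1 = 2·20 = 40, N2 = 2·9 = 18 (N1 ≤ 40, N2 ≤ 30, N2 ≠ N1 ✓), N3 = 40 + 2·18 = 76
check: N3/(N1+N3) with N1 = 40, N3 = 76 gives 19/29; |achieved − target| = 0 ≤ 19/2900 ✓

N1=40 N2=18 achieved=19/29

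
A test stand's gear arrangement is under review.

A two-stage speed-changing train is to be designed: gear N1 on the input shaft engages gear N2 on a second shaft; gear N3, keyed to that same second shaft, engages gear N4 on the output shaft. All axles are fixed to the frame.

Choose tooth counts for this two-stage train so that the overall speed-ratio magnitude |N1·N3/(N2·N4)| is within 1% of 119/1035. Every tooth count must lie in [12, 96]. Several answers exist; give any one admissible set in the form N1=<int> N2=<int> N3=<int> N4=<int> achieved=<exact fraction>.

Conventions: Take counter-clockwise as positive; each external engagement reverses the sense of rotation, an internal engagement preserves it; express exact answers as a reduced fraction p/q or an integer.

N1=14 N2=23 N3=17 N4=90 achieved=119/1035

topology: fixed-axis compound train — 2 stages, target 119/1035
target = 119/1035 in lowest terms: an exact hit needs N1·N3 = k·119 and N2·N4 = k·1035 for one integer k, every count in [12, 96]; additionally prefer no 1:1 stage (N1 ≠ N2, N3 ≠ N4)
k = 1: no 1:1-free in-range split of k·119 and k·1035 into factor pairs; take k = 2
k = 2: N1·N3 = 238 = 14·17, N2·N4 = 2070 = 23·90
achieved = 14·17/(23·90) = 119/1035; |achieved − target| = 0 ≤ 119/103500 ✓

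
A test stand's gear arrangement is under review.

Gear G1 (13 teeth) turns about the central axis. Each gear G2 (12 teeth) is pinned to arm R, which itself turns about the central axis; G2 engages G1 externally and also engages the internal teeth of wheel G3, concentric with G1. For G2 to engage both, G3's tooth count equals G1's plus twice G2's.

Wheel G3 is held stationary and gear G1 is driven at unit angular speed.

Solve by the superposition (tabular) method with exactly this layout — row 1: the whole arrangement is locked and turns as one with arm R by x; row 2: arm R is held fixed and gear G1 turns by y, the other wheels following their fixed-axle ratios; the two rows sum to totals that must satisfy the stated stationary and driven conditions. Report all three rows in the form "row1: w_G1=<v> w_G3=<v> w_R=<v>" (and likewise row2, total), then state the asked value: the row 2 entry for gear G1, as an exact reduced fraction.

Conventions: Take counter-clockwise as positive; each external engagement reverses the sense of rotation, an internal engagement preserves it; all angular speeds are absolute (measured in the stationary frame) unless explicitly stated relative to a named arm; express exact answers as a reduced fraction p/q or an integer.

row1: w_G1=13/50 w_G3=13/50 w_R=13/50
row2: w_G1=37/50 w_G3=-13/50 w_R=0
total: w_G1=1 w_G3=0 w_R=13/50
asked value: 37/50

class = planetary set [G3 = 13+2·12 = 37; Willis about the carrier]
row 1: whole set turns with the arm by x
superposition row 2 [arm held]: sun y, ring −(13/37)·y, arm 0
boundary: total ω_ring = x − (13/37)·y = 0 and total ω_sun = x + y = 1  ⇒  y = 37/50, x = 13/50
row 2 ring = −(13/37)·37/50 = -13/50
totals (row 1 + row 2): sun 13/50 + 37/50 = 1, ring 13/50 + (-13/50) = 0, arm 13/50 + 0 = 13/50
asked cell (row2, sun) = 37/50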